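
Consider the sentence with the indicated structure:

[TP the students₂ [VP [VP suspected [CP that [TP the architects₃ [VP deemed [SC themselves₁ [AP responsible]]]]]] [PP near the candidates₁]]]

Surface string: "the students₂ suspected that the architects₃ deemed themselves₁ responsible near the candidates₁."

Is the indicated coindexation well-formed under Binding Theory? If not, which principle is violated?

The two coindexed NPs are *the candidates₁* and *themselves₁*.
*themselves₁* is an anaphor. Principle A requires it to be bound within its binding domain — the embedded TP, whose subject is the architects₃.
Within that domain it is c-commanded by *the architects₃*, which does not share its index.
*the candidates₁* does not c-command the anaphor at all.
The anaphor is unbound in its domain → Principle A violation.

Principle A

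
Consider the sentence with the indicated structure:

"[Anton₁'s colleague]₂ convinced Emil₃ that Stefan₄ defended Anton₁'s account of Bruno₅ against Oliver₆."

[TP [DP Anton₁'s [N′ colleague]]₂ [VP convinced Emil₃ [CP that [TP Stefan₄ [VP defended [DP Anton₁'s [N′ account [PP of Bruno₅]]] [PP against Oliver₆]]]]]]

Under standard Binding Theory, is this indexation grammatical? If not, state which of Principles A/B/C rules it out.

grammatical

The two coindexed NPs are *Anton₁* and *Anton₁*.
*Anton₁* is an R-expression; no coindexed NP c-commands it, so Principle C holds.
*Anton₁* is an R-expression; *Anton₁* does not c-command it, and no other NP shares its index, so Principle C is satisfied.
All principles are respected.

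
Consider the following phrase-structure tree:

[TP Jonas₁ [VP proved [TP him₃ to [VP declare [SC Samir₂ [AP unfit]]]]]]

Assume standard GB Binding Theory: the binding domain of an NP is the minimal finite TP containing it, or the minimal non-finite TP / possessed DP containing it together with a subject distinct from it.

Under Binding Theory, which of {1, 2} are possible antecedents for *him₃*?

*him* is a pronoun, so Principle B applies: it must be free in its binding domain.
Binding domain of *him₃*: the matrix TP, whose subject is Jonas₁.
*Jonas₁* c-commands the pronoun within its binding domain → coindexation would violate Principle B.
*Samir₂*: the pronoun c-commands this R-expression → coindexation would violate Principle C on *Samir₂*.

none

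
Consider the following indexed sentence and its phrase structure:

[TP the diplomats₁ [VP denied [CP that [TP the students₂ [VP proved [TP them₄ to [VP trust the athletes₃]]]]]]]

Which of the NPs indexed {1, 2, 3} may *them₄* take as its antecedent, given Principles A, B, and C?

*them* is a pronoun, so Principle B applies: it must be free in its binding domain.
Binding domain of *them₄*: the embedded TP, whose subject is the students₂.
*the diplomats₁* c-commands the pronoun but from outside its binding domain, and is not c-commanded by it → coindexation permitted.
*the students₂* c-commands the pronoun within its binding domain → coindexation would violate Principle B.
*the athletes₃*: the pronoun c-commands this R-expression → coindexation would violate Principle C on *the athletes₃*.

{1}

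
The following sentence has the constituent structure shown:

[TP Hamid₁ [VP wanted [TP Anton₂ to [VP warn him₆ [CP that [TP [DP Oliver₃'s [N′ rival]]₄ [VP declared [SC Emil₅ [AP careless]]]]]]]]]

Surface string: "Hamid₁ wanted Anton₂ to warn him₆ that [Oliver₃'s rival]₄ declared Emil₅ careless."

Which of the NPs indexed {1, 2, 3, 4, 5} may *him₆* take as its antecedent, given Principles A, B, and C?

{1}

*him* is a pronoun, so Principle B applies: it must be free in its binding domain.
Binding domain of *him₆*: the embedded TP, whose subject is Anton₂.
*Hamid₁* c-commands the pronoun but from outside its binding domain, and is not c-commanded by it → coindexation permitted.
*Anton₂* c-commands the pronoun within its binding domain → coindexation would violate Principle B.
*Oliver₃*: the pronoun c-commands this R-expression → coindexation would violate Principle C on *Oliver₃*.
*[Oliver₃'s rival]₄*: the pronoun c-commands this R-expression → coindexation would violate Principle C on *[Oliver₃'s rival]₄*.
*Emil₅*: the pronoun c-commands this R-expression → coindexation would violate Principle C on *Emil₅*.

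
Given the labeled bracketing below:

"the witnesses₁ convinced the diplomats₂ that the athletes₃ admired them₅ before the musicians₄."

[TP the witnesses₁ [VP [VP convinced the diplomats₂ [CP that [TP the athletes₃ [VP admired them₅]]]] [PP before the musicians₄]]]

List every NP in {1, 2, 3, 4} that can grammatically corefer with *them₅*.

*them* is a pronoun, so Principle B applies: it must be free in its binding domain.
Binding domain of *them₅*: the embedded TP, whose subject is the athletes₃.
*the witnesses₁* c-commands the pronoun but from outside its binding domain, and is not c-commanded by it → coindexation permitted.
*the diplomats₂* c-commands the pronoun but from outside its binding domain, and is not c-commanded by it → coindexation permitted.
*the athletes₃* c-commands the pronoun within its binding domain → coindexation would violate Principle B.
*the musicians₄* and the pronoun do not c-command one another → neither Principle B nor Principle C is at stake; coindexation permitted.

{1, 2, 4}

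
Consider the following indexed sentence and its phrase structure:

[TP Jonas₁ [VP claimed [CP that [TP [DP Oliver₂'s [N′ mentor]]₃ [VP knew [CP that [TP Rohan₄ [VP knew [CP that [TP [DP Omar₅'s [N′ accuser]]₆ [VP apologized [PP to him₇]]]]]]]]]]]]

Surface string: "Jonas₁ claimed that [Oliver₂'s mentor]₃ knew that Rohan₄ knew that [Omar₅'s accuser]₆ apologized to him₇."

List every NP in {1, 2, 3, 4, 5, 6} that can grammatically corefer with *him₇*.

*him* is a pronoun, so Principle B applies: it must be free in its binding domain.
Binding domain of *him₇*: the embedded TP, whose subject is [Omar₅'s accuser]₆.
*Jonas₁* c-commands the pronoun but from outside its binding domain, and is not c-commanded by it → coindexation permitted.
*Oliver₂* and the pronoun do not c-command one another → neither Principle B nor Principle C is at stake; coindexation permitted.
*[Oliver₂'s mentor]₃* c-commands the pronoun but from outside its binding domain, and is not c-commanded by it → coindexation permitted.
*Rohan₄* c-commands the pronoun but from outside its binding domain, and is not c-commanded by it → coindexation permitted.
*Omar₅* and the pronoun do not c-command one another → neither Principle B nor Principle C is at stake; coindexation permitted.
*[Omar₅'s accuser]₆* c-commands the pronoun within its binding domain → coindexation would violate Principle B.

{1, 2, 3, 4, 5}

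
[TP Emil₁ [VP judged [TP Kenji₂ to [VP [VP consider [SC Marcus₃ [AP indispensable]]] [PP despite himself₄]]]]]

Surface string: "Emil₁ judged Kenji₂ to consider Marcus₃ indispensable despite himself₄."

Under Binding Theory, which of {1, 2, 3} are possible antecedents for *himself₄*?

{2}

*himself* is an anaphor, so Principle A applies: it must be bound in its binding domain.
Binding domain of *himself₄*: the embedded TP, whose subject is Kenji₂.
*Emil₁* c-commands the anaphor but is outside its binding domain → cannot satisfy Principle A.
*Kenji₂* c-commands the anaphor within its binding domain → licit binder.
*Marcus₃* does not c-command the anaphor → cannot bind it.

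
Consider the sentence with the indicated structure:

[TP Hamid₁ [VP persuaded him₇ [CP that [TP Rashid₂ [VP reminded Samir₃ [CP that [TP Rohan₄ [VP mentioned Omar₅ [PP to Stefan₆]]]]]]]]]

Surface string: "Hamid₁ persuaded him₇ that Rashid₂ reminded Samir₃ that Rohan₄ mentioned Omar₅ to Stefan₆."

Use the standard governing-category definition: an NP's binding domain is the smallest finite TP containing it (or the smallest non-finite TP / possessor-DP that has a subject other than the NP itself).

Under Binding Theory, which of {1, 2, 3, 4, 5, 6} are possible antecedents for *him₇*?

none

*him* is a pronoun, so Principle B applies: it must be free in its binding domain.
Binding domain of *him₇*: the matrix TP, whose subject is Hamid₁.
*Hamid₁* c-commands the pronoun within its binding domain → coindexation would violate Principle B.
*Rashid₂*: the pronoun c-commands this R-expression → coindexation would violate Principle C on *Rashid₂*.
*Samir₃*: the pronoun c-commands this R-expression → coindexation would violate Principle C on *Samir₃*.
*Rohan₄*: the pronoun c-commands this R-expression → coindexation would violate Principle C on *Rohan₄*.
*Omar₅*: the pronoun c-commands this R-expression → coindexation would violate Principle C on *Omar₅*.
*Stefan₆*: the pronoun c-commands this R-expression → coindexation would violate Principle C on *Stefan₆*.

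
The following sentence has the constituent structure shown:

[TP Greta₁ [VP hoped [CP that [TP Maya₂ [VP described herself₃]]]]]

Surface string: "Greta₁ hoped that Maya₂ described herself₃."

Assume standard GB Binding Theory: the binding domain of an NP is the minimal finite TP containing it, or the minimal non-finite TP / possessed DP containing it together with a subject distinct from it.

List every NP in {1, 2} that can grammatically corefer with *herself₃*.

*herself* is an anaphor, so Principle A applies: it must be bound in its binding domain.
Binding domain of *herself₃*: the embedded TP, whose subject is Maya₂.
*Greta₁* c-commands the anaphor but is outside its binding domain → cannot satisfy Principle A.
*Maya₂* c-commands the anaphor within its binding domain → licit binder.

{2}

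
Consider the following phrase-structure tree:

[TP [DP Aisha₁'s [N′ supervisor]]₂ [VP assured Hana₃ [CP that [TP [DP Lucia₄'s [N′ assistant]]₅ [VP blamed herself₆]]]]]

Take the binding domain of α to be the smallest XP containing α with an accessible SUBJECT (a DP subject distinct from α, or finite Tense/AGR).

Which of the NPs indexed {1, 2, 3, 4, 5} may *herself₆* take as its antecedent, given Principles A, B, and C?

{5}

*herself* is an anaphor, so Principle A applies: it must be bound in its binding domain.
Binding domain of *herself₆*: the embedded TP, whose subject is [Lucia₄'s assistant]₅.
*Aisha₁* does not c-command the anaphor → cannot bind it.
*[Aisha₁'s supervisor]₂* c-commands the anaphor but is outside its binding domain → cannot satisfy Principle A.
*Hana₃* c-commands the anaphor but is outside its binding domain → cannot satisfy Principle A.
*Lucia₄* does not c-command the anaphor → cannot bind it.
*[Lucia₄'s assistant]₅* c-commands the anaphor within its binding domain → licit binder.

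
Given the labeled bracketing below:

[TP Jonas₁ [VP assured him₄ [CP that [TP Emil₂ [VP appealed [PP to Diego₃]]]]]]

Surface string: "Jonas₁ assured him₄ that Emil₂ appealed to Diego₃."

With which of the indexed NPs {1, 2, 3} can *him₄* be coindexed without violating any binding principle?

none

*him* is a pronoun, so Principle B applies: it must be free in its binding domain.
Binding domain of *him₄*: the matrix TP, whose subject is Jonas₁.
*Jonas₁* c-commands the pronoun within its binding domain → coindexation would violate Principle B.
*Emil₂*: the pronoun c-commands this R-expression → coindexation would violate Principle C on *Emil₂*.
*Diego₃*: the pronoun c-commands this R-expression → coindexation would violate Principle C on *Diego₃*.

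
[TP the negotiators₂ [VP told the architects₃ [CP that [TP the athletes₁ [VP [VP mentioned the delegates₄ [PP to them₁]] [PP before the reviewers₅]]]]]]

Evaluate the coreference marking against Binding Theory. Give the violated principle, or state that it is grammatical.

Principle B

The two coindexed NPs are *the athletes₁* and *them₁*.
*them₁* is a pronoun. Its binding domain is the embedded TP, whose subject is the athletes₁.
*the athletes₁* c-commands it within that domain and carries the same index.
The pronoun is locally bound → Principle B violation.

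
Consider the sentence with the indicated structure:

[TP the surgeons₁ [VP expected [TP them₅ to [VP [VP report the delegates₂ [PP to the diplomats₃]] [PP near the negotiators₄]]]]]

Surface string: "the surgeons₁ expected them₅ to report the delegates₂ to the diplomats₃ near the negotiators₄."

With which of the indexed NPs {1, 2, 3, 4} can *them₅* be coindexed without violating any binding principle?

*them* is a pronoun, so Principle B applies: it must be free in its binding domain.
Binding domain of *them₅*: the matrix TP, whose subject is the surgeons₁.
*the surgeons₁* c-commands the pronoun within its binding domain → coindexation would violate Principle B.
*the delegates₂*: the pronoun c-commands this R-expression → coindexation would violate Principle C on *the delegates₂*.
*the diplomats₃*: the pronoun c-commands this R-expression → coindexation would violate Principle C on *the diplomats₃*.
*the negotiators₄*: the pronoun c-commands this R-expression → coindexation would violate Principle C on *the negotiators₄*.

none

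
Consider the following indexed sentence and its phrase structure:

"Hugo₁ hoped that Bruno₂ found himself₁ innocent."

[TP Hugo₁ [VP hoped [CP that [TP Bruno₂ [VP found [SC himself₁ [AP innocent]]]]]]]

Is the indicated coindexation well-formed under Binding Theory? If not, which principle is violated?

Principle A

The two coindexed NPs are *Hugo₁* and *himself₁*.
*himself₁* is an anaphor. Principle A requires it to be bound within its binding domain — the embedded TP, whose subject is Bruno₂.
Within that domain it is c-commanded by *Bruno₂*, which does not share its index.
*Hugo₁* does c-command the anaphor, but from outside its binding domain.
The anaphor is unbound in its domain → Principle A violation.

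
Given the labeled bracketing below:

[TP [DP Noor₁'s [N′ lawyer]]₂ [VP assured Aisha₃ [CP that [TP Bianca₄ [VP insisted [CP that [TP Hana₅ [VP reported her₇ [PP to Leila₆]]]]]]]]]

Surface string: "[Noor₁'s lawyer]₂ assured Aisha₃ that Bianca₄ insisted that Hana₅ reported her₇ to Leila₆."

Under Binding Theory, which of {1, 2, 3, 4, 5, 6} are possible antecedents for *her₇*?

*her* is a pronoun, so Principle B applies: it must be free in its binding domain.
Binding domain of *her₇*: the embedded TP, whose subject is Hana₅.
*Noor₁* and the pronoun do not c-command one another → neither Principle B nor Principle C is at stake; coindexation permitted.
*[Noor₁'s lawyer]₂* c-commands the pronoun but from outside its binding domain, and is not c-commanded by it → coindexation permitted.
*Aisha₃* c-commands the pronoun but from outside its binding domain, and is not c-commanded by it → coindexation permitted.
*Bianca₄* c-commands the pronoun but from outside its binding domain, and is not c-commanded by it → coindexation permitted.
*Hana₅* c-commands the pronoun within its binding domain → coindexation would violate Principle B.
*Leila₆*: the pronoun c-commands this R-expression → coindexation would violate Principle C on *Leila₆*.

{1, 2, 3, 4}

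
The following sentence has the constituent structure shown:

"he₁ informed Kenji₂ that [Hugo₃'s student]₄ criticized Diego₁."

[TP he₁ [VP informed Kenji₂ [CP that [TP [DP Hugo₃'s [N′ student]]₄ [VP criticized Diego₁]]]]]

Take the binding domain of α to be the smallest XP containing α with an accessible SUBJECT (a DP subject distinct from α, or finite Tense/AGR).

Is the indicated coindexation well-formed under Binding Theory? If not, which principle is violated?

Principle C

The two coindexed NPs are *he₁* and *Diego₁*.
*Diego₁* is an R-expression. Principle C requires it to be free everywhere.
*he₁* c-commands it and carries the same index.
The R-expression is bound → Principle C violation.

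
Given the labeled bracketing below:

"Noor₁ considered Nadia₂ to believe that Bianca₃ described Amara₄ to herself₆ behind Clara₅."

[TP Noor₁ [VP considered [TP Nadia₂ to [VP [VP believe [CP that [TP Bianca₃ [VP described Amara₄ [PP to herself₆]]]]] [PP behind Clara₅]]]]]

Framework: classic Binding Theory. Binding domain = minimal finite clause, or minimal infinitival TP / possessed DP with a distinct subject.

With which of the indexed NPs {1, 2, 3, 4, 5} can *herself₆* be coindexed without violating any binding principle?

*herself* is an anaphor, so Principle A applies: it must be bound in its binding domain.
Binding domain of *herself₆*: the embedded TP, whose subject is Bianca₃.
*Noor₁* c-commands the anaphor but is outside its binding domain → cannot satisfy Principle A.
*Nadia₂* c-commands the anaphor but is outside its binding domain → cannot satisfy Principle A.
*Bianca₃* c-commands the anaphor within its binding domain → licit binder.
*Amara₄* c-commands the anaphor within its binding domain → licit binder.
*Clara₅* does not c-command the anaphor → cannot bind it.

{3, 4}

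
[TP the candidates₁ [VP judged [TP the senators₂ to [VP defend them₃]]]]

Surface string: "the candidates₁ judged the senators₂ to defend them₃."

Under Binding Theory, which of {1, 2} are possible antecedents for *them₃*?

*them* is a pronoun, so Principle B applies: it must be free in its binding domain.
Binding domain of *them₃*: the embedded TP, whose subject is the senators₂.
*the candidates₁* c-commands the pronoun but from outside its binding domain, and is not c-commanded by it → coindexation permitted.
*the senators₂* c-commands the pronoun within its binding domain → coindexation would violate Principle B.

{1}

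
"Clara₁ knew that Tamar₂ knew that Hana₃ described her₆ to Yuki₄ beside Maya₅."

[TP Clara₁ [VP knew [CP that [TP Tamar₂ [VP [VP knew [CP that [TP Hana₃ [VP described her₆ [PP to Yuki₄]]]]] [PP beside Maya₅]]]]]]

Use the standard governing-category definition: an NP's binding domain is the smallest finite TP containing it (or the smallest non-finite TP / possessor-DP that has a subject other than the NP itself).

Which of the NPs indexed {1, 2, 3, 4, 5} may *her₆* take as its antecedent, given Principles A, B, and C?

{1, 2, 5}

*her* is a pronoun, so Principle B applies: it must be free in its binding domain.
Binding domain of *her₆*: the embedded TP, whose subject is Hana₃.
*Clara₁* c-commands the pronoun but from outside its binding domain, and is not c-commanded by it → coindexation permitted.
*Tamar₂* c-commands the pronoun but from outside its binding domain, and is not c-commanded by it → coindexation permitted.
*Hana₃* c-commands the pronoun within its binding domain → coindexation would violate Principle B.
*Yuki₄*: the pronoun c-commands this R-expression → coindexation would violate Principle C on *Yuki₄*.
*Maya₅* and the pronoun do not c-command one another → neither Principle B nor Principle C is at stake; coindexation permitted.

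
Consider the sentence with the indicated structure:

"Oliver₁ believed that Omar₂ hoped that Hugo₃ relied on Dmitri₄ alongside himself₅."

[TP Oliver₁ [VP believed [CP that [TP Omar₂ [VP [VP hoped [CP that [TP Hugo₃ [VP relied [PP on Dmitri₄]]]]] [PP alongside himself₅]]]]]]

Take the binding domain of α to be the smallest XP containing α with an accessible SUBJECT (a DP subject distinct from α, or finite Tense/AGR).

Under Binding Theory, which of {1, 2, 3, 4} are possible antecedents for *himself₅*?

{2}

*himself* is an anaphor, so Principle A applies: it must be bound in its binding domain.
Binding domain of *himself₅*: the embedded TP, whose subject is Omar₂.
*Oliver₁* c-commands the anaphor but is outside its binding domain → cannot satisfy Principle A.
*Omar₂* c-commands the anaphor within its binding domain → licit binder.
*Hugo₃* does not c-command the anaphor → cannot bind it.
*Dmitri₄* does not c-command the anaphor → cannot bind it.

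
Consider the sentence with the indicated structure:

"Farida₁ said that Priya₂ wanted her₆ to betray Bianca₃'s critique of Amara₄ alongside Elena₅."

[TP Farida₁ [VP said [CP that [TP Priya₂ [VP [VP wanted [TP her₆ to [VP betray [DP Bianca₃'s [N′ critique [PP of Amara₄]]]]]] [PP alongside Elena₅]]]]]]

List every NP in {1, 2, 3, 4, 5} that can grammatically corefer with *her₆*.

*her* is a pronoun, so Principle B applies: it must be free in its binding domain.
Binding domain of *her₆*: the embedded TP, whose subject is Priya₂.
*Farida₁* c-commands the pronoun but from outside its binding domain, and is not c-commanded by it → coindexation permitted.
*Priya₂* c-commands the pronoun within its binding domain → coindexation would violate Principle B.
*Bianca₃*: the pronoun c-commands this R-expression → coindexation would violate Principle C on *Bianca₃*.
*Amara₄*: the pronoun c-commands this R-expression → coindexation would violate Principle C on *Amara₄*.
*Elena₅* and the pronoun do not c-command one another → neither Principle B nor Principle C is at stake; coindexation permitted.

{1, 5}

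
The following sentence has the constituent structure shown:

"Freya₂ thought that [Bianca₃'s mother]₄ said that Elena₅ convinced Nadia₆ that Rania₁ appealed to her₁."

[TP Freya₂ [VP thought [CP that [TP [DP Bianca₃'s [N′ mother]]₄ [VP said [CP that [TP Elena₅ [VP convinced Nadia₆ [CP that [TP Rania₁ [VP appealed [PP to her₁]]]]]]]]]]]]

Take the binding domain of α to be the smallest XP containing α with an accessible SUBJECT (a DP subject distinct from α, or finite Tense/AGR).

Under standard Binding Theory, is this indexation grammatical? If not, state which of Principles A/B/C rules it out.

Principle B

The two coindexed NPs are *Rania₁* and *her₁*.
*her₁* is a pronoun. Its binding domain is the embedded TP, whose subject is Rania₁.
*Rania₁* c-commands it within that domain and carries the same index.
The pronoun is locally bound → Principle B violation.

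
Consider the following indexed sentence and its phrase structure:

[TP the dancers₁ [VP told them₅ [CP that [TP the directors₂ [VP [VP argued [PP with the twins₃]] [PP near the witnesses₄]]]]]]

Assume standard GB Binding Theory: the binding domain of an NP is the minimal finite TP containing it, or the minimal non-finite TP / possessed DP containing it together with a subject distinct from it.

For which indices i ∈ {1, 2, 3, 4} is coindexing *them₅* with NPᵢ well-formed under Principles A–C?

*them* is a pronoun, so Principle B applies: it must be free in its binding domain.
Binding domain of *them₅*: the matrix TP, whose subject is the dancers₁.
*the dancers₁* c-commands the pronoun within its binding domain → coindexation would violate Principle B.
*the directors₂*: the pronoun c-commands this R-expression → coindexation would violate Principle C on *the directors₂*.
*the twins₃*: the pronoun c-commands this R-expression → coindexation would violate Principle C on *the twins₃*.
*the witnesses₄*: the pronoun c-commands this R-expression → coindexation would violate Principle C on *the witnesses₄*.

none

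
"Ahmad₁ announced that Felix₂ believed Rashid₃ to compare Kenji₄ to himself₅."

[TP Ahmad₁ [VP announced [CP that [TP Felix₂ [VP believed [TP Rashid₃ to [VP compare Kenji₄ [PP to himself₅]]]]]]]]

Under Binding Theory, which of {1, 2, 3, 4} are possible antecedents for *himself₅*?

*himself* is an anaphor, so Principle A applies: it must be bound in its binding domain.
Binding domain of *himself₅*: the embedded TP, whose subject is Rashid₃.
*Ahmad₁* c-commands the anaphor but is outside its binding domain → cannot satisfy Principle A.
*Felix₂* c-commands the anaphor but is outside its binding domain → cannot satisfy Principle A.
*Rashid₃* c-commands the anaphor within its binding domain → licit binder.
*Kenji₄* c-commands the anaphor within its binding domain → licit binder.

{3, 4}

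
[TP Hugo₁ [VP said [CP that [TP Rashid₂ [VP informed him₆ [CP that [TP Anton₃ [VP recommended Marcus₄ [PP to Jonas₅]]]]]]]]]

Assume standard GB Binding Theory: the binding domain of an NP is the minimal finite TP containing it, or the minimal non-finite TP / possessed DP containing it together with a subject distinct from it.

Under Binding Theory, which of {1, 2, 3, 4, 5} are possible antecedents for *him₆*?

*him* is a pronoun, so Principle B applies: it must be free in its binding domain.
Binding domain of *him₆*: the embedded TP, whose subject is Rashid₂.
*Hugo₁* c-commands the pronoun but from outside its binding domain, and is not c-commanded by it → coindexation permitted.
*Rashid₂* c-commands the pronoun within its binding domain → coindexation would violate Principle B.
*Anton₃*: the pronoun c-commands this R-expression → coindexation would violate Principle C on *Anton₃*.
*Marcus₄*: the pronoun c-commands this R-expression → coindexation would violate Principle C on *Marcus₄*.
*Jonas₅*: the pronoun c-commands this R-expression → coindexation would violate Principle C on *Jonas₅*.

{1}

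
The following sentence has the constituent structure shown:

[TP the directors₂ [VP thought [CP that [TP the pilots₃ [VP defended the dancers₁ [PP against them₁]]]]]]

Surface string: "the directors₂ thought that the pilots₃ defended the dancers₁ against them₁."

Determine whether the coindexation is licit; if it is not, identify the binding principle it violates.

Principle B

The two coindexed NPs are *the dancers₁* and *them₁*.
*them₁* is a pronoun. Its binding domain is the embedded TP, whose subject is the pilots₃.
*the dancers₁* c-commands it within that domain and carries the same index.
The pronoun is locally bound → Principle B violation.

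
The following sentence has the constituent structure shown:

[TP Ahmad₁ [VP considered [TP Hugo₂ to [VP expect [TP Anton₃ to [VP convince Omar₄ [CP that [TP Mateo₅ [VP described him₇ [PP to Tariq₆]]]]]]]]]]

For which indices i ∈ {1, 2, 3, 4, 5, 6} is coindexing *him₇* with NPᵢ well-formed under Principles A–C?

{1, 2, 3, 4}

*him* is a pronoun, so Principle B applies: it must be free in its binding domain.
Binding domain of *him₇*: the embedded TP, whose subject is Mateo₅.
*Ahmad₁* c-commands the pronoun but from outside its binding domain, and is not c-commanded by it → coindexation permitted.
*Hugo₂* c-commands the pronoun but from outside its binding domain, and is not c-commanded by it → coindexation permitted.
*Anton₃* c-commands the pronoun but from outside its binding domain, and is not c-commanded by it → coindexation permitted.
*Omar₄* c-commands the pronoun but from outside its binding domain, and is not c-commanded by it → coindexation permitted.
*Mateo₅* c-commands the pronoun within its binding domain → coindexation would violate Principle B.
*Tariq₆*: the pronoun c-commands this R-expression → coindexation would violate Principle C on *Tariq₆*.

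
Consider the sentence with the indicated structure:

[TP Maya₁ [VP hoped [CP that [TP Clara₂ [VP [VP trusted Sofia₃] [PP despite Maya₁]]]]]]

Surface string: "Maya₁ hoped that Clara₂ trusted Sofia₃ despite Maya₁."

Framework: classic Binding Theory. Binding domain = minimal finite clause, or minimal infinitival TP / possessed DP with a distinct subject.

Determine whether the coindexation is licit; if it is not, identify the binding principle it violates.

Principle C

The two coindexed NPs are *Maya₁* (the higher occurrence) and *Maya₁* (the lower occurrence).
*Maya₁* (the lower occurrence) is an R-expression. Principle C requires it to be free everywhere.
*Maya₁* (the higher occurrence) c-commands it and carries the same index.
The R-expression is bound → Principle C violation.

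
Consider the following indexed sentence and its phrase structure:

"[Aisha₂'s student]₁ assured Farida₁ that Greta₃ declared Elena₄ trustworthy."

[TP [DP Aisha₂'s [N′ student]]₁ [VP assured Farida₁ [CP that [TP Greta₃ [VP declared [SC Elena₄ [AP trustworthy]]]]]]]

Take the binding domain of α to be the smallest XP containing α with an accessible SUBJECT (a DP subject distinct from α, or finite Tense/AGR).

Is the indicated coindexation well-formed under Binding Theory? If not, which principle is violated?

The two coindexed NPs are *[Aisha₂'s student]₁* and *Farida₁*.
*Farida₁* is an R-expression. Principle C requires it to be free everywhere.
*[Aisha₂'s student]₁* c-commands it and carries the same index.
The R-expression is bound → Principle C violation.

Principle C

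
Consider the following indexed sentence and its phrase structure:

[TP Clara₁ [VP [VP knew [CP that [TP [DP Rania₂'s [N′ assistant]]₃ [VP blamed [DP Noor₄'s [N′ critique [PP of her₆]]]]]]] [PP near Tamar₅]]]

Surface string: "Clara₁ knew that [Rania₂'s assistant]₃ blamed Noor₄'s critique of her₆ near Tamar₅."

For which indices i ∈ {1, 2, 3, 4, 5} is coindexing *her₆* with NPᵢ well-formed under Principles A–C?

*her* is a pronoun, so Principle B applies: it must be free in its binding domain.
Binding domain of *her₆*: the possessed DP, whose subject is Noor₄.
*Clara₁* c-commands the pronoun but from outside its binding domain, and is not c-commanded by it → coindexation permitted.
*Rania₂* and the pronoun do not c-command one another → neither Principle B nor Principle C is at stake; coindexation permitted.
*[Rania₂'s assistant]₃* c-commands the pronoun but from outside its binding domain, and is not c-commanded by it → coindexation permitted.
*Noor₄* c-commands the pronoun within its binding domain → coindexation would violate Principle B.
*Tamar₅* and the pronoun do not c-command one another → neither Principle B nor Principle C is at stake; coindexation permitted.

{1, 2, 3, 5}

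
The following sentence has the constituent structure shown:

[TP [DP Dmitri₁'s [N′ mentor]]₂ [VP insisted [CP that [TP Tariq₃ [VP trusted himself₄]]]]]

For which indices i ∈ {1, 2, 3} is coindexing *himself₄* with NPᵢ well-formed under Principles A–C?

{3}

*himself* is an anaphor, so Principle A applies: it must be bound in its binding domain.
Binding domain of *himself₄*: the embedded TP, whose subject is Tariq₃.
*Dmitri₁* does not c-command the anaphor → cannot bind it.
*[Dmitri₁'s mentor]₂* c-commands the anaphor but is outside its binding domain → cannot satisfy Principle A.
*Tariq₃* c-commands the anaphor within its binding domain → licit binder.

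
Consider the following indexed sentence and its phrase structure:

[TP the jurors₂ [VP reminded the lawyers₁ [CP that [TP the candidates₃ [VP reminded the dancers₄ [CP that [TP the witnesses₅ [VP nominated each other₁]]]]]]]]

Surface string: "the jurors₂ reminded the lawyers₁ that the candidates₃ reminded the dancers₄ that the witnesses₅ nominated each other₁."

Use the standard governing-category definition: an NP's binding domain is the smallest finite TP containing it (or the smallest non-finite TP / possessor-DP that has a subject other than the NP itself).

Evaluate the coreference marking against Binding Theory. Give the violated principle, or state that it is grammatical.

Principle A

The two coindexed NPs are *the lawyers₁* and *each other₁*.
*each other₁* is an anaphor. Principle A requires it to be bound within its binding domain — the embedded TP, whose subject is the witnesses₅.
Within that domain it is c-commanded by *the witnesses₅*, which does not share its index.
*the lawyers₁* does c-command the anaphor, but from outside its binding domain.
The anaphor is unbound in its domain → Principle A violation.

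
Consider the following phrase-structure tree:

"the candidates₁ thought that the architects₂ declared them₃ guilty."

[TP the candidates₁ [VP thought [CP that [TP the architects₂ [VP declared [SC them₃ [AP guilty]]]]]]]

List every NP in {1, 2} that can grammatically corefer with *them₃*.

*them* is a pronoun, so Principle B applies: it must be free in its binding domain.
Binding domain of *them₃*: the embedded TP, whose subject is the architects₂.
*the candidates₁* c-commands the pronoun but from outside its binding domain, and is not c-commanded by it → coindexation permitted.
*the architects₂* c-commands the pronoun within its binding domain → coindexation would violate Principle B.

{1}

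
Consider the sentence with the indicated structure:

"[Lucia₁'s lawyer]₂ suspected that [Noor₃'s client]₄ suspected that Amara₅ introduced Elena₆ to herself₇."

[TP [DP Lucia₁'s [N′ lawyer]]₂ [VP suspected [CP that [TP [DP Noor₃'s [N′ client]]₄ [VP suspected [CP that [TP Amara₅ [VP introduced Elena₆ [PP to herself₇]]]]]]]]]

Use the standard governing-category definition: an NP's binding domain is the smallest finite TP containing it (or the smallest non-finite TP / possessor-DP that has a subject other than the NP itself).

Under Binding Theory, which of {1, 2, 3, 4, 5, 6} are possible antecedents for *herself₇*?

*herself* is an anaphor, so Principle A applies: it must be bound in its binding domain.
Binding domain of *herself₇*: the embedded TP, whose subject is Amara₅.
*Lucia₁* does not c-command the anaphor → cannot bind it.
*[Lucia₁'s lawyer]₂* c-commands the anaphor but is outside its binding domain → cannot satisfy Principle A.
*Noor₃* does not c-command the anaphor → cannot bind it.
*[Noor₃'s client]₄* c-commands the anaphor but is outside its binding domain → cannot satisfy Principle A.
*Amara₅* c-commands the anaphor within its binding domain → licit binder.
*Elena₆* c-commands the anaphor within its binding domain → licit binder.

{5, 6}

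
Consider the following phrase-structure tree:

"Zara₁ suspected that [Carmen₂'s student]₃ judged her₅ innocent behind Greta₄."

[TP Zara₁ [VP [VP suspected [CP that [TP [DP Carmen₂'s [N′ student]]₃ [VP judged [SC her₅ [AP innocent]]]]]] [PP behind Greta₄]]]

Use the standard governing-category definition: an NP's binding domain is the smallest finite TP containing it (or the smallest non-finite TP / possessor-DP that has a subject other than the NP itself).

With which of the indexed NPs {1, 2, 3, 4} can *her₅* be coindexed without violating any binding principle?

{1, 2, 4}

*her* is a pronoun, so Principle B applies: it must be free in its binding domain.
Binding domain of *her₅*: the embedded TP, whose subject is [Carmen₂'s student]₃.
*Zara₁* c-commands the pronoun but from outside its binding domain, and is not c-commanded by it → coindexation permitted.
*Carmen₂* and the pronoun do not c-command one another → neither Principle B nor Principle C is at stake; coindexation permitted.
*[Carmen₂'s student]₃* c-commands the pronoun within its binding domain → coindexation would violate Principle B.
*Greta₄* and the pronoun do not c-command one another → neither Principle B nor Principle C is at stake; coindexation permitted.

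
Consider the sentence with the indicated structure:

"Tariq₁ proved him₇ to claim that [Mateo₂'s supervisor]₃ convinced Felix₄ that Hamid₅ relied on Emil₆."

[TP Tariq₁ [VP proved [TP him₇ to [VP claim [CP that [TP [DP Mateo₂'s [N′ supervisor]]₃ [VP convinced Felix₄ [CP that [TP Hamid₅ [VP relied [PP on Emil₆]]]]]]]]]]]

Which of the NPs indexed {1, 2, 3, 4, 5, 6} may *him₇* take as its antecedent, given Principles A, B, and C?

*him* is a pronoun, so Principle B applies: it must be free in its binding domain.
Binding domain of *him₇*: the matrix TP, whose subject is Tariq₁.
*Tariq₁* c-commands the pronoun within its binding domain → coindexation would violate Principle B.
*Mateo₂*: the pronoun c-commands this R-expression → coindexation would violate Principle C on *Mateo₂*.
*[Mateo₂'s supervisor]₃*: the pronoun c-commands this R-expression → coindexation would violate Principle C on *[Mateo₂'s supervisor]₃*.
*Felix₄*: the pronoun c-commands this R-expression → coindexation would violate Principle C on *Felix₄*.
*Hamid₅*: the pronoun c-commands this R-expression → coindexation would violate Principle C on *Hamid₅*.
*Emil₆*: the pronoun c-commands this R-expression → coindexation would violate Principle C on *Emil₆*.

none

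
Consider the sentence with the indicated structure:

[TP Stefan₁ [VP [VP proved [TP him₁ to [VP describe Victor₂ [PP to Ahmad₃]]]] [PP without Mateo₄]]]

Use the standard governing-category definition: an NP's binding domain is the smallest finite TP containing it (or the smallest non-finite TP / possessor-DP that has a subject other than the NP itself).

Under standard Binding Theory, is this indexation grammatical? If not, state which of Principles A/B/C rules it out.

Principle B

The two coindexed NPs are *Stefan₁* and *him₁*.
*him₁* is a pronoun. Its binding domain is the matrix TP, whose subject is Stefan₁.
*Stefan₁* c-commands it within that domain and carries the same index.
The pronoun is locally bound → Principle B violation.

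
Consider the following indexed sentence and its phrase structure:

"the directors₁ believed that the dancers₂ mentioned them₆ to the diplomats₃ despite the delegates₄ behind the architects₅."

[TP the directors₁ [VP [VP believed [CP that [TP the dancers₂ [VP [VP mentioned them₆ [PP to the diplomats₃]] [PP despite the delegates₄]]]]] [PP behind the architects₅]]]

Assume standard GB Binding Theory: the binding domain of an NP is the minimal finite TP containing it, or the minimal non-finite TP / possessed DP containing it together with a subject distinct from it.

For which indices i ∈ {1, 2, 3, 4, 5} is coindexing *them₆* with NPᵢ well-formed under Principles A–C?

{1, 4, 5}

*them* is a pronoun, so Principle B applies: it must be free in its binding domain.
Binding domain of *them₆*: the embedded TP, whose subject is the dancers₂.
*the directors₁* c-commands the pronoun but from outside its binding domain, and is not c-commanded by it → coindexation permitted.
*the dancers₂* c-commands the pronoun within its binding domain → coindexation would violate Principle B.
*the diplomats₃*: the pronoun c-commands this R-expression → coindexation would violate Principle C on *the diplomats₃*.
*the delegates₄* and the pronoun do not c-command one another → neither Principle B nor Principle C is at stake; coindexation permitted.
*the architects₅* and the pronoun do not c-command one another → neither Principle B nor Principle C is at stake; coindexation permitted.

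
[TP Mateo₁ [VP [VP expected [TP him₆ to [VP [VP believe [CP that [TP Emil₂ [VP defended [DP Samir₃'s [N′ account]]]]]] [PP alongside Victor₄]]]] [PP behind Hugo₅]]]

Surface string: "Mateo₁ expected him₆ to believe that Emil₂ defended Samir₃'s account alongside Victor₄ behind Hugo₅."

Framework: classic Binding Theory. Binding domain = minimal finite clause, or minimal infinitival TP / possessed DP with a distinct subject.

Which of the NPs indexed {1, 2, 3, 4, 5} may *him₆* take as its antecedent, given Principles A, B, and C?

{5}

*him* is a pronoun, so Principle B applies: it must be free in its binding domain.
Binding domain of *him₆*: the matrix TP, whose subject is Mateo₁.
*Mateo₁* c-commands the pronoun within its binding domain → coindexation would violate Principle B.
*Emil₂*: the pronoun c-commands this R-expression → coindexation would violate Principle C on *Emil₂*.
*Samir₃*: the pronoun c-commands this R-expression → coindexation would violate Principle C on *Samir₃*.
*Victor₄*: the pronoun c-commands this R-expression → coindexation would violate Principle C on *Victor₄*.
*Hugo₅* and the pronoun do not c-command one another → neither Principle B nor Principle C is at stake; coindexation permitted.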